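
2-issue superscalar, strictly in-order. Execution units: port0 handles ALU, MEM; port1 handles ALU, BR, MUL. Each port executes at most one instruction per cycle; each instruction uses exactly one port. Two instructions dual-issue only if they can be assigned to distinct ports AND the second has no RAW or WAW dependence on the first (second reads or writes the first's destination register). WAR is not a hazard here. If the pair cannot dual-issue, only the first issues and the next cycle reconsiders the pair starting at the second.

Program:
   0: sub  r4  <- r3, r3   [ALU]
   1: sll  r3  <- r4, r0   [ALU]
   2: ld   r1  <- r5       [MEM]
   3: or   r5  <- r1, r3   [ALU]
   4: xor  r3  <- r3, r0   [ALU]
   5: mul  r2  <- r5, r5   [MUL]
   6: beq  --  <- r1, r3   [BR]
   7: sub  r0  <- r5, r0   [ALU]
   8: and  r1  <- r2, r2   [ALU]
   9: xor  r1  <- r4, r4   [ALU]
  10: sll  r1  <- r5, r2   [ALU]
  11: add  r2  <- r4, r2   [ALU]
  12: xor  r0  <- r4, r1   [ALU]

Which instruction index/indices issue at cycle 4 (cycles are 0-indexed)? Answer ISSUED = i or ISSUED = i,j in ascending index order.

c0: i0 sub  RAW r4
c1: i1&i2 sll+ld  2-wide
c2: i3&i4 or+xor  2-wide
c3: i5 mul  no-port MUL/BR
c4: i6&i7 beq+sub  2-wide
c5: i8 and  WAW r1
c6: i9 xor  WAW r1
c7: i10&i11 sll+add  2-wide
c8: i12 xor  tail

ISSUED = 6,7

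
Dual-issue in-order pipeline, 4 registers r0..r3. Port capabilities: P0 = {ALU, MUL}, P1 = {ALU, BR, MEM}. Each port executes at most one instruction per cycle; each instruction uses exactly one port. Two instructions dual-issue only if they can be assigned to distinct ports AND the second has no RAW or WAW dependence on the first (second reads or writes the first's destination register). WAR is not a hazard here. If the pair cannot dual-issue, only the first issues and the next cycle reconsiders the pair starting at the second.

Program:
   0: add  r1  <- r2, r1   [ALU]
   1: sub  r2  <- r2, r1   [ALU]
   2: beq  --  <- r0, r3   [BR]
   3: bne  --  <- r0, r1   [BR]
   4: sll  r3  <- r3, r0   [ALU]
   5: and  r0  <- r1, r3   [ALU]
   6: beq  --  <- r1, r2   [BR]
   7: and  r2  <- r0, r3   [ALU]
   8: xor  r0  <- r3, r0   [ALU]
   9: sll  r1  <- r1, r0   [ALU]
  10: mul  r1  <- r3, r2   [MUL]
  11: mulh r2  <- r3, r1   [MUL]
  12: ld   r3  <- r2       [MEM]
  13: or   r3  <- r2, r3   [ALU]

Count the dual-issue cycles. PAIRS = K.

PAIRS = 4

0. add @i0  | RAW r1
1. sub/beq @i1&i2  | pair
2. bne/sll @i3&i4  | pair
3. and/beq @i5&i6  | pair
4. and/xor @i7&i8  | pair
5. sll @i9  | WAW r1
6. mul @i10  | no-port MUL/MUL
7. mulh @i11  | RAW r2
8. ld @i12  | RAW+WAW r3
9. or @i13  | tail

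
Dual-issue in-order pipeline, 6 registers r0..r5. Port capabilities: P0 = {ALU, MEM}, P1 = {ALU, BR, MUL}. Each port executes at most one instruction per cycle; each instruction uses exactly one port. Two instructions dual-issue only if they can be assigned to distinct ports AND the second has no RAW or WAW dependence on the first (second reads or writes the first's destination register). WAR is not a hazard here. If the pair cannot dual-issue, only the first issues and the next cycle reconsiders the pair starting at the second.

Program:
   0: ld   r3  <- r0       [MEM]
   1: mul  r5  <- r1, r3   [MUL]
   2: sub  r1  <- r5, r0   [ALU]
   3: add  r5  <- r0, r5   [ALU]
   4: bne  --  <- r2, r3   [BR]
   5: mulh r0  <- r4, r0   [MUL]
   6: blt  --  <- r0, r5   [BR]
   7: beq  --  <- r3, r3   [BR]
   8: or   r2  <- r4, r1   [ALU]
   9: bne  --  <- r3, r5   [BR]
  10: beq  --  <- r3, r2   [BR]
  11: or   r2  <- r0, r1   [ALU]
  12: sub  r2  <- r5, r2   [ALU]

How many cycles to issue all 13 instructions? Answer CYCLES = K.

c0: i0 ld  RAW r3
c1: i1 mul  RAW r5
c2: i2&i3 sub;add  dual
c3: i4 bne  no-port BR/MUL
c4: i5 mulh  no-port MUL/BR
c5: i6 blt  no-port BR/BR
c6: i7&i8 beq;or  dual
c7: i9 bne  no-port BR/BR
c8: i10&i11 beq;or  dual
c9: i12 sub  tail

CYCLES = 10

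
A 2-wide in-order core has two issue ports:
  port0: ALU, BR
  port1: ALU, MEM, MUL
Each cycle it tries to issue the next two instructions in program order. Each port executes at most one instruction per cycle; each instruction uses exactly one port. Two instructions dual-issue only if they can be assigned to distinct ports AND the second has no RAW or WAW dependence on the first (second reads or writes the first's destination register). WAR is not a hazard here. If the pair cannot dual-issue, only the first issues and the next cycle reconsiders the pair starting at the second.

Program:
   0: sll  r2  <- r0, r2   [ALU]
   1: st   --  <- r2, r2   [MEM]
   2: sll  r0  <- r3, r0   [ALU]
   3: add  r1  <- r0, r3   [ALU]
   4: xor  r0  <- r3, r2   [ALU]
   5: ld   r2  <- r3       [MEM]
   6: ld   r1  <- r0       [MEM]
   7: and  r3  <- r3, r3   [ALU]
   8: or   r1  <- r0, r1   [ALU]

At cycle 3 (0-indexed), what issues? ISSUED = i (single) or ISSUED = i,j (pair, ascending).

ISSUED = 5

[0] i0  sll.ALU  -- RAW r2
[1] i1&i2  st.MEM sll.ALU  -- 2-wide
[2] i3&i4  add.ALU xor.ALU  -- 2-wide
[3] i5  ld.MEM  -- no-port MEM/MEM
[4] i6&i7  ld.MEM and.ALU  -- 2-wide
[5] i8  or.ALU  -- tail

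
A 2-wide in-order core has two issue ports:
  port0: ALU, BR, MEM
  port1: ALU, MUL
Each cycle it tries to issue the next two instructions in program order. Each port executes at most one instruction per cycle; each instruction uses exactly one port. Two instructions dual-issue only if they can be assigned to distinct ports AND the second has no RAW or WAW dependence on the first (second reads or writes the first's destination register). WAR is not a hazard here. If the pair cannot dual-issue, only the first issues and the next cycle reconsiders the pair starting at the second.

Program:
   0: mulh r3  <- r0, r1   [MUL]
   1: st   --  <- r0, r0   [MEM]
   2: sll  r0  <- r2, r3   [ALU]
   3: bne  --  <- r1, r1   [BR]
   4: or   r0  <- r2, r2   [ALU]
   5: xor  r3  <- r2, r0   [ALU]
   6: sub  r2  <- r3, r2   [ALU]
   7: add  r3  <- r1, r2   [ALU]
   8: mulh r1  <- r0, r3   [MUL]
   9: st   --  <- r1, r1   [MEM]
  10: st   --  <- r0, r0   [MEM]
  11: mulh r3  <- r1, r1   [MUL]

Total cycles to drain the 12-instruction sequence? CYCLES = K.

CYCLES = 9

0. mulh/st @i0/i1  | 2-wide
1. sll/bne @i2/i3  | 2-wide
2. or @i4  | RAW r0
3. xor @i5  | RAW r3
4. sub @i6  | RAW r2
5. add @i7  | RAW r3
6. mulh @i8  | RAW r1
7. st @i9  | no-port MEM/MEM
8. st/mulh @i10/i11  | 2-wide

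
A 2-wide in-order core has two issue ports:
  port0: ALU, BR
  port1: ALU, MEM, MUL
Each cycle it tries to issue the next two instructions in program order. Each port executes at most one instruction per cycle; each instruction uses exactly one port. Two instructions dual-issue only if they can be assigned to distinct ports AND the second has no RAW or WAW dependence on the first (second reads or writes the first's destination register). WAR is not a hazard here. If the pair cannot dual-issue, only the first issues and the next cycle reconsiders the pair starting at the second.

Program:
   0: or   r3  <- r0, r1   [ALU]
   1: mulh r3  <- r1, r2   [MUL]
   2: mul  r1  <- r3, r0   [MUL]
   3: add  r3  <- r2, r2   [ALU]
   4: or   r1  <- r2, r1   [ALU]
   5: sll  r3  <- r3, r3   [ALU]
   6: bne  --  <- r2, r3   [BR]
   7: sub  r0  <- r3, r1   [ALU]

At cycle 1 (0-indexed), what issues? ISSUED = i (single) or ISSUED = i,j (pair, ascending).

[0] i0  or.ALU  -- WAW r3
[1] i1  mulh.MUL  -- no-port MUL/MUL
[2] i2+i3  mul.MUL add.ALU  -- dual
[3] i4+i5  or.ALU sll.ALU  -- dual
[4] i6+i7  bne.BR sub.ALU  -- dual

ISSUED = 1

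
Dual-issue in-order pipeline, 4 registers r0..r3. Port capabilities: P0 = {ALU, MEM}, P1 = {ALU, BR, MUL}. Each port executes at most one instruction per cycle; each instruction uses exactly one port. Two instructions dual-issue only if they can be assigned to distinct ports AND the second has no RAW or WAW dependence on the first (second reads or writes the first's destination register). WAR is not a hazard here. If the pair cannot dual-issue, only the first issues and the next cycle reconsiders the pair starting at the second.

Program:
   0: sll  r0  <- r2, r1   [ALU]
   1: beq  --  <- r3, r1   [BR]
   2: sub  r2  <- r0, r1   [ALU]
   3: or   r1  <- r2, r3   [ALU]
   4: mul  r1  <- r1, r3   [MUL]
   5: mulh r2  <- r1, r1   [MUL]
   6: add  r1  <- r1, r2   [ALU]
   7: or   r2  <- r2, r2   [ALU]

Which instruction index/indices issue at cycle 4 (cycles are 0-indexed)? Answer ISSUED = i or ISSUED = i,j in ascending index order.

t=0 i0,i1:sll.ALU/beq.BR ; 2-wide
t=1 i2:sub.ALU ; RAW r2
t=2 i3:or.ALU ; RAW+WAW r1
t=3 i4:mul.MUL ; no-port MUL/MUL
t=4 i5:mulh.MUL ; RAW r2
t=5 i6,i7:add.ALU/or.ALU ; 2-wide

ISSUED = 5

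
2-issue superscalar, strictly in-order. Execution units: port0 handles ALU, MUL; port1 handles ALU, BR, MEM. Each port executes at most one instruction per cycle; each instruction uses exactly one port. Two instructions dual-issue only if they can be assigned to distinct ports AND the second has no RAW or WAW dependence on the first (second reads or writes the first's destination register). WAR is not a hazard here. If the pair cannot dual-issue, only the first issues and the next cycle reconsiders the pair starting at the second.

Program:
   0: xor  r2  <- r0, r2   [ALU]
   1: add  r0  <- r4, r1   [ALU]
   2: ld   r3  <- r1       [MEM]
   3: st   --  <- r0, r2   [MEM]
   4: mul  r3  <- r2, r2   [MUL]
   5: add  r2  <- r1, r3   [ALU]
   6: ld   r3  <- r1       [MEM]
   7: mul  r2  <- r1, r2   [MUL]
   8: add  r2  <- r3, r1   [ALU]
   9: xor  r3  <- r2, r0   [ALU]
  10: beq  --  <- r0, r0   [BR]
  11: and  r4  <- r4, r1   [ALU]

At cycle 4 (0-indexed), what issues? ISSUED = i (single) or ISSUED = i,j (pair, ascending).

t=0 i0/i1:xor add ; 2-wide
t=1 i2:ld ; no-port MEM/MEM
t=2 i3/i4:st mul ; 2-wide
t=3 i5/i6:add ld ; 2-wide
t=4 i7:mul ; WAW r2
t=5 i8:add ; RAW r2
t=6 i9/i10:xor beq ; 2-wide
t=7 i11:and ; tail

ISSUED = 7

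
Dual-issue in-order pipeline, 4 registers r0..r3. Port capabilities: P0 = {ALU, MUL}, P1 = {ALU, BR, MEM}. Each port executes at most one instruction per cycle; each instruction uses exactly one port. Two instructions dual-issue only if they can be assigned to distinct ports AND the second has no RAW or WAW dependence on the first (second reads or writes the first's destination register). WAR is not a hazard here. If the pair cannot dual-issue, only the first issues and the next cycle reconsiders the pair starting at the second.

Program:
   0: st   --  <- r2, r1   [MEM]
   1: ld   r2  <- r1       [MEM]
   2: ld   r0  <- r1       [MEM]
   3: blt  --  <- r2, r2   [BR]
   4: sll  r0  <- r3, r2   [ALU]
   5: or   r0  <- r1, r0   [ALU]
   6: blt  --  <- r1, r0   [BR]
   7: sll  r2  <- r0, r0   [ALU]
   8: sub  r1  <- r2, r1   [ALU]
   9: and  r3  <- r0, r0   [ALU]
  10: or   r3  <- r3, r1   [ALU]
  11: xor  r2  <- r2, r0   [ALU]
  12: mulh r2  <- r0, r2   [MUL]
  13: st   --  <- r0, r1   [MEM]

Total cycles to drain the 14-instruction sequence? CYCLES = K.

CYCLES = 9

#0 head=0: st.MEM i0 no-port MEM/MEM
#1 head=1: ld.MEM i1 no-port MEM/MEM
#2 head=2: ld.MEM i2 no-port MEM/BR
#3 head=3: blt.BR sll.ALU i3,i4 pair
#4 head=5: or.ALU i5 RAW r0
#5 head=6: blt.BR sll.ALU i6,i7 pair
#6 head=8: sub.ALU and.ALU i8,i9 pair
#7 head=10: or.ALU xor.ALU i10,i11 pair
#8 head=12: mulh.MUL st.MEM i12,i13 pair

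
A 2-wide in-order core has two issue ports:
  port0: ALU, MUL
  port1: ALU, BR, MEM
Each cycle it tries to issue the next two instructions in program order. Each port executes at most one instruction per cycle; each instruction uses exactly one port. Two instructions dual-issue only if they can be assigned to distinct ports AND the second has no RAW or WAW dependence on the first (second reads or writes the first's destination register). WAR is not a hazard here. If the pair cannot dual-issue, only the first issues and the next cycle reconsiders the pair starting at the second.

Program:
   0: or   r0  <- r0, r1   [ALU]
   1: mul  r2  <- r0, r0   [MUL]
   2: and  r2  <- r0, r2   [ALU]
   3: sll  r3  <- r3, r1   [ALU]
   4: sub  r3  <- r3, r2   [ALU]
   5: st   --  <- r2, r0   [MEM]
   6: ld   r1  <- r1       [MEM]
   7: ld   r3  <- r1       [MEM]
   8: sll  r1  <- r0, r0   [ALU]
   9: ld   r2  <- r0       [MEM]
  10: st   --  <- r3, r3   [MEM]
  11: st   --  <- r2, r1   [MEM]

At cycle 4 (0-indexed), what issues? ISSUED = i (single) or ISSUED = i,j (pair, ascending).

ISSUED = 6

t=0 i0:or ; RAW r0
t=1 i1:mul ; RAW+WAW r2
t=2 i2/i3:and+sll ; 2-wide
t=3 i4/i5:sub+st ; 2-wide
t=4 i6:ld ; no-port MEM/MEM
t=5 i7/i8:ld+sll ; 2-wide
t=6 i9:ld ; no-port MEM/MEM
t=7 i10:st ; no-port MEM/MEM
t=8 i11:st ; tail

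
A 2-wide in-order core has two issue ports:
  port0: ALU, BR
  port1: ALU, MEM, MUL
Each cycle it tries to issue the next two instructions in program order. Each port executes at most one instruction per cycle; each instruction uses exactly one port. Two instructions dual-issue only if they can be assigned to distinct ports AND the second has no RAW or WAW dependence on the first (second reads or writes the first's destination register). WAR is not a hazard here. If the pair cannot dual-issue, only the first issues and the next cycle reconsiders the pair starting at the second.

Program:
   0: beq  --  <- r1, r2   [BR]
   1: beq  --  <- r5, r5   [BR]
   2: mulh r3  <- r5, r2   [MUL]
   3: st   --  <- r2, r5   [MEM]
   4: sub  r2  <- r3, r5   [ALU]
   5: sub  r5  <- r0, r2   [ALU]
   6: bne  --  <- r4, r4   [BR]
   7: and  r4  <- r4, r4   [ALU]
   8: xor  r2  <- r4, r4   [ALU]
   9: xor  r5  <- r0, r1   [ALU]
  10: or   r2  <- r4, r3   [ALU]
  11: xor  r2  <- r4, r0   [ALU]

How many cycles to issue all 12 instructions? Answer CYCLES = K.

CYCLES = 8

  cy0 -> i0 (beq.BR) no-port BR/BR
  cy1 -> i1/i2 (beq.BR;mulh.MUL) dual
  cy2 -> i3/i4 (st.MEM;sub.ALU) dual
  cy3 -> i5/i6 (sub.ALU;bne.BR) dual
  cy4 -> i7 (and.ALU) RAW r4
  cy5 -> i8/i9 (xor.ALU;xor.ALU) dual
  cy6 -> i10 (or.ALU) WAW r2
  cy7 -> i11 (xor.ALU) tail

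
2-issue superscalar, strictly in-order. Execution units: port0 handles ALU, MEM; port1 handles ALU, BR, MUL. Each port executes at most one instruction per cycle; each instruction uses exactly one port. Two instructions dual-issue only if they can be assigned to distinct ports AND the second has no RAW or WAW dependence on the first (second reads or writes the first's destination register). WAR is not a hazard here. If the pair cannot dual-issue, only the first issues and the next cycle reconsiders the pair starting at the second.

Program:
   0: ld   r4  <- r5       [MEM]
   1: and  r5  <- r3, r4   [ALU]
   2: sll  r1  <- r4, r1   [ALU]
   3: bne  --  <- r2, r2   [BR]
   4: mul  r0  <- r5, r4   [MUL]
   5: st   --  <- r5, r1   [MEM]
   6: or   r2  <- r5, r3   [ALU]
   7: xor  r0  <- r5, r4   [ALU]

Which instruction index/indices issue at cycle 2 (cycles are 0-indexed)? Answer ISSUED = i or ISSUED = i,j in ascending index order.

  cy0 -> i0 (ld.MEM) RAW r4
  cy1 -> i1/i2 (and.ALU;sll.ALU) pair
  cy2 -> i3 (bne.BR) no-port BR/MUL
  cy3 -> i4/i5 (mul.MUL;st.MEM) pair
  cy4 -> i6/i7 (or.ALU;xor.ALU) pair

ISSUED = 3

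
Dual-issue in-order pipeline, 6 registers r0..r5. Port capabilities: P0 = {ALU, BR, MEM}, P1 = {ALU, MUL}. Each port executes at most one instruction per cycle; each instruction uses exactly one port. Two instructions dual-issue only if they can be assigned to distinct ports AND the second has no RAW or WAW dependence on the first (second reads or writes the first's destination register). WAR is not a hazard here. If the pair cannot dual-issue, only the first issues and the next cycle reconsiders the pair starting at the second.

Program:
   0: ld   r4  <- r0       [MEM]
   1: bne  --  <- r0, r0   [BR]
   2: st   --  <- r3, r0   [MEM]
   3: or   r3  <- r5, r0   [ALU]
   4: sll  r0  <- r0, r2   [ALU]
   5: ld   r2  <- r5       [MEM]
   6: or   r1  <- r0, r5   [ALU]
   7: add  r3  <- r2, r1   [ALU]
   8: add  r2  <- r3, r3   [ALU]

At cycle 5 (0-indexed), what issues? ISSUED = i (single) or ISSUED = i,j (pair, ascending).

ISSUED = 7

c0: i0 ld  no-port MEM/BR
c1: i1 bne  no-port BR/MEM
c2: i2/i3 st+or  pair
c3: i4/i5 sll+ld  pair
c4: i6 or  RAW r1
c5: i7 add  RAW r3
c6: i8 add  tail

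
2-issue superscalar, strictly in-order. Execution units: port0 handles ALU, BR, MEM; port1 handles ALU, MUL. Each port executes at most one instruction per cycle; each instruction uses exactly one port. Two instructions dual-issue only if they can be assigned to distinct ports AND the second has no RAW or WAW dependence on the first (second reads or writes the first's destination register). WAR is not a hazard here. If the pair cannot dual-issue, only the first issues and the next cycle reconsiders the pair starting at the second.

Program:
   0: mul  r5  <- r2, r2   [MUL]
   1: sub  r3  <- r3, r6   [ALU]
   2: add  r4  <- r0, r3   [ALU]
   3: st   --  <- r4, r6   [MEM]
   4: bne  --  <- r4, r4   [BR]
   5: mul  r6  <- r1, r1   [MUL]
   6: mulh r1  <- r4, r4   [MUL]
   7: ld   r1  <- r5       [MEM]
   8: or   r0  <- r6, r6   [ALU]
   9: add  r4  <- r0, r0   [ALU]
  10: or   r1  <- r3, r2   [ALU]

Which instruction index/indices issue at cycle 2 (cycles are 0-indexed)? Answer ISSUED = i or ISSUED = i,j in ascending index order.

[0] i0&i1  mul.MUL sub.ALU  -- 2-wide
[1] i2  add.ALU  -- RAW r4
[2] i3  st.MEM  -- no-port MEM/BR
[3] i4&i5  bne.BR mul.MUL  -- 2-wide
[4] i6  mulh.MUL  -- WAW r1
[5] i7&i8  ld.MEM or.ALU  -- 2-wide
[6] i9&i10  add.ALU or.ALU  -- 2-wide

ISSUED = 3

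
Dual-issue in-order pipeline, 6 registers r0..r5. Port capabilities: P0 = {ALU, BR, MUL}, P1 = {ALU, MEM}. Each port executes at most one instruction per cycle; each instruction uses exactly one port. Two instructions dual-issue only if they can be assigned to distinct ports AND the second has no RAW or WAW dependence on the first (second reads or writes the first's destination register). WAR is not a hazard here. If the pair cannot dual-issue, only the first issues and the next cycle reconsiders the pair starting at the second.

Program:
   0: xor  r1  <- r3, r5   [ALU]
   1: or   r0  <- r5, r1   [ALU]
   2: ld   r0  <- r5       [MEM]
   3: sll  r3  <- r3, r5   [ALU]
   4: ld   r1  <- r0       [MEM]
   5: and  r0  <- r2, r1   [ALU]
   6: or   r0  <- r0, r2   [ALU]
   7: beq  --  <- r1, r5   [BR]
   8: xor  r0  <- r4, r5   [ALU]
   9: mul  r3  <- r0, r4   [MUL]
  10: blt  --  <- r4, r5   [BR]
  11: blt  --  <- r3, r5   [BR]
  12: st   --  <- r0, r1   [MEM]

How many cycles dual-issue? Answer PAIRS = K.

PAIRS = 3

0. xor.ALU @i0  | RAW r1
1. or.ALU @i1  | WAW r0
2. ld.MEM sll.ALU @i2&i3  | dual
3. ld.MEM @i4  | RAW r1
4. and.ALU @i5  | RAW+WAW r0
5. or.ALU beq.BR @i6&i7  | dual
6. xor.ALU @i8  | RAW r0
7. mul.MUL @i9  | no-port MUL/BR
8. blt.BR @i10  | no-port BR/BR
9. blt.BR st.MEM @i11&i12  | dual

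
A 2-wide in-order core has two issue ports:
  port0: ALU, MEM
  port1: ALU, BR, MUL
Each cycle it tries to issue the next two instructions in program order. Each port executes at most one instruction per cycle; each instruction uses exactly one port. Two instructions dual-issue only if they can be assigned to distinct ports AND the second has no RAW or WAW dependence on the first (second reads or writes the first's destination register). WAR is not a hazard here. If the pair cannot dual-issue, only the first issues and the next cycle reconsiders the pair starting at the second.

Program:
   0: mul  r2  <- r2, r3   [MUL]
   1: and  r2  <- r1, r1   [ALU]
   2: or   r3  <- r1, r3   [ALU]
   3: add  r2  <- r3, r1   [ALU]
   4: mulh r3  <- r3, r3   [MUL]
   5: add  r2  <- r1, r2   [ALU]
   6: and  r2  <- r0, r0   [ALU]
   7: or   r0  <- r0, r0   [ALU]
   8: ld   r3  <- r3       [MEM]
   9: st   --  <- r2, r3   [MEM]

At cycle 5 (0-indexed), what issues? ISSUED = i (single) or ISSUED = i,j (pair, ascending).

c0: i0 mul  WAW r2
c1: i1/i2 and+or  dual
c2: i3/i4 add+mulh  dual
c3: i5 add  WAW r2
c4: i6/i7 and+or  dual
c5: i8 ld  no-port MEM/MEM
c6: i9 st  tail

ISSUED = 8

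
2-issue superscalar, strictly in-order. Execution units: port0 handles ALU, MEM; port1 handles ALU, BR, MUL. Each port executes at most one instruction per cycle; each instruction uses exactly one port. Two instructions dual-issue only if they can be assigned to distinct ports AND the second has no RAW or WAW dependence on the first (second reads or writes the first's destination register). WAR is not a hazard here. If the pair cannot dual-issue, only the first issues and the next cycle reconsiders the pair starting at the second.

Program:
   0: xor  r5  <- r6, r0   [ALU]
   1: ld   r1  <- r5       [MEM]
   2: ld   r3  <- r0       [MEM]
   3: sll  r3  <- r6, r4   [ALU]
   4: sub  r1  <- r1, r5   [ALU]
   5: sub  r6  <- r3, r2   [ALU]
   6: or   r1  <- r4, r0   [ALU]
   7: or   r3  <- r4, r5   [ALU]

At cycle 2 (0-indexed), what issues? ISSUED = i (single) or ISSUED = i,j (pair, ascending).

[0] i0  xor.ALU  -- RAW r5
[1] i1  ld.MEM  -- no-port MEM/MEM
[2] i2  ld.MEM  -- WAW r3
[3] i3&i4  sll.ALU;sub.ALU  -- dual
[4] i5&i6  sub.ALU;or.ALU  -- dual
[5] i7  or.ALU  -- tail

ISSUED = 2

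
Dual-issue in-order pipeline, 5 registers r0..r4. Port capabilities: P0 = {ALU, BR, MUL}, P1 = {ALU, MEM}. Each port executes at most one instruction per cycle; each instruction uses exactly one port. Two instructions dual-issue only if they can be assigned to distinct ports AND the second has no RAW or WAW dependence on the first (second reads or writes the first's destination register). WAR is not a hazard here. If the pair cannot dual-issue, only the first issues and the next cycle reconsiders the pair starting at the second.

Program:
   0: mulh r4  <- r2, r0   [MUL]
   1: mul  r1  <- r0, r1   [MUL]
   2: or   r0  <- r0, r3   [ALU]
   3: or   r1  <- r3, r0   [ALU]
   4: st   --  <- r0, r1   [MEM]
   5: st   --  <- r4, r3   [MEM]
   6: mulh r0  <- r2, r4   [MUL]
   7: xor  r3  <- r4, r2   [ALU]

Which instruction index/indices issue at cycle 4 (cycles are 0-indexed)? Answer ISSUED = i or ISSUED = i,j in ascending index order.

0. mulh @i0  | no-port MUL/MUL
1. mul/or @i1/i2  | 2-wide
2. or @i3  | RAW r1
3. st @i4  | no-port MEM/MEM
4. st/mulh @i5/i6  | 2-wide
5. xor @i7  | tail

ISSUED = 5,6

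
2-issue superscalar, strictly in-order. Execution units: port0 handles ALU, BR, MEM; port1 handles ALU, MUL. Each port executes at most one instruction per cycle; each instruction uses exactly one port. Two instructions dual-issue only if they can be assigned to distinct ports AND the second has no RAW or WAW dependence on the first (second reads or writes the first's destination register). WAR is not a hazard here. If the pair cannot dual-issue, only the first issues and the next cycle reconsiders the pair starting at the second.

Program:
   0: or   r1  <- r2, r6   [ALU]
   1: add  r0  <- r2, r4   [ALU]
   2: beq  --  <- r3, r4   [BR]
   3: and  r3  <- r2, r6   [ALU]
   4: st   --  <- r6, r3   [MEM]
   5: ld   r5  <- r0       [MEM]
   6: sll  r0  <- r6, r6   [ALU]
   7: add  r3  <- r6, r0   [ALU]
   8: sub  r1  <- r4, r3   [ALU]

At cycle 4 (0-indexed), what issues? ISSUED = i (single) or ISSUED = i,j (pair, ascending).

ISSUED = 7

  cy0 -> i0&i1 (or/add) 2-wide
  cy1 -> i2&i3 (beq/and) 2-wide
  cy2 -> i4 (st) no-port MEM/MEM
  cy3 -> i5&i6 (ld/sll) 2-wide
  cy4 -> i7 (add) RAW r3
  cy5 -> i8 (sub) tail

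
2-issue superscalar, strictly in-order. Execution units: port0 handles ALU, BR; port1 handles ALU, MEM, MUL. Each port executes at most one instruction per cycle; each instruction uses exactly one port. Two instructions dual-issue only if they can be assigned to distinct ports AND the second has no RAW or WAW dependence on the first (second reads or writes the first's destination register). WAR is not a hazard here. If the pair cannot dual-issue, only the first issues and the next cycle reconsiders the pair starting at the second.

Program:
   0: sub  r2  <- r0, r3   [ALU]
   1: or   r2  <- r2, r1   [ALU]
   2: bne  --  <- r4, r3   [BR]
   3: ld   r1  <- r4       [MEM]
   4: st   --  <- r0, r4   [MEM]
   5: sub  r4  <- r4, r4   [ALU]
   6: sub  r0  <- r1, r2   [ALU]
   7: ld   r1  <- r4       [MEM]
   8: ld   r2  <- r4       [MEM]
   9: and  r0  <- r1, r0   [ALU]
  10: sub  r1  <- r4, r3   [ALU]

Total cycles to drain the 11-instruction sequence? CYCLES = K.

c0: i0 sub.ALU  RAW+WAW r2
c1: i1,i2 or.ALU+bne.BR  pair
c2: i3 ld.MEM  no-port MEM/MEM
c3: i4,i5 st.MEM+sub.ALU  pair
c4: i6,i7 sub.ALU+ld.MEM  pair
c5: i8,i9 ld.MEM+and.ALU  pair
c6: i10 sub.ALU  tail

CYCLES = 7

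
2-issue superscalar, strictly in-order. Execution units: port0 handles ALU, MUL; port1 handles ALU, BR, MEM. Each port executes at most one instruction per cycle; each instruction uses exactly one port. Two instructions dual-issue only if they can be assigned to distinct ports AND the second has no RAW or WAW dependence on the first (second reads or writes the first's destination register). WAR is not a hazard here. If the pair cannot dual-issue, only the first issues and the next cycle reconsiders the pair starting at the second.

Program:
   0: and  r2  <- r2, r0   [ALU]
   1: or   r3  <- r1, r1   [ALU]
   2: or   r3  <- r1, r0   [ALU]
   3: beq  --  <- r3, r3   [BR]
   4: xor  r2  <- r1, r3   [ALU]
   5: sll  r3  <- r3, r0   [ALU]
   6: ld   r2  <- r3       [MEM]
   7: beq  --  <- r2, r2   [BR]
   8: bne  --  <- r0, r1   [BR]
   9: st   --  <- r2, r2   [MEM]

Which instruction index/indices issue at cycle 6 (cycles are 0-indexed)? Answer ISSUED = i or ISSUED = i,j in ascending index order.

c0: i0/i1 and/or  pair
c1: i2 or  RAW r3
c2: i3/i4 beq/xor  pair
c3: i5 sll  RAW r3
c4: i6 ld  no-port MEM/BR
c5: i7 beq  no-port BR/BR
c6: i8 bne  no-port BR/MEM
c7: i9 st  tail

ISSUED = 8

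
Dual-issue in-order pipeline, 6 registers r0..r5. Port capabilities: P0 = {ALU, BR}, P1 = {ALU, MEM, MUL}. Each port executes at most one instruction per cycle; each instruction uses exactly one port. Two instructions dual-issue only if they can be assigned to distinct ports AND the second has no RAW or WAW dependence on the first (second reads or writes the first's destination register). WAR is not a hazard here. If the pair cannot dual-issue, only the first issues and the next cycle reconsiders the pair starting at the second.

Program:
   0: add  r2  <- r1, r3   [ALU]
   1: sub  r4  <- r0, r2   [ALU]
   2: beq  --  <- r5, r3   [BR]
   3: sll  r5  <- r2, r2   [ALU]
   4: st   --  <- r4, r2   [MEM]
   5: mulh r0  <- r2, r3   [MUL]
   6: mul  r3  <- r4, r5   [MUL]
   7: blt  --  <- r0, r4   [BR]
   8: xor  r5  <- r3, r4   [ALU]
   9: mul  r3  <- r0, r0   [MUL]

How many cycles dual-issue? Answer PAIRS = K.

PAIRS = 4

#0 head=0: add.ALU i0 RAW r2
#1 head=1: sub.ALU beq.BR i1,i2 2-wide
#2 head=3: sll.ALU st.MEM i3,i4 2-wide
#3 head=5: mulh.MUL i5 no-port MUL/MUL
#4 head=6: mul.MUL blt.BR i6,i7 2-wide
#5 head=8: xor.ALU mul.MUL i8,i9 2-wide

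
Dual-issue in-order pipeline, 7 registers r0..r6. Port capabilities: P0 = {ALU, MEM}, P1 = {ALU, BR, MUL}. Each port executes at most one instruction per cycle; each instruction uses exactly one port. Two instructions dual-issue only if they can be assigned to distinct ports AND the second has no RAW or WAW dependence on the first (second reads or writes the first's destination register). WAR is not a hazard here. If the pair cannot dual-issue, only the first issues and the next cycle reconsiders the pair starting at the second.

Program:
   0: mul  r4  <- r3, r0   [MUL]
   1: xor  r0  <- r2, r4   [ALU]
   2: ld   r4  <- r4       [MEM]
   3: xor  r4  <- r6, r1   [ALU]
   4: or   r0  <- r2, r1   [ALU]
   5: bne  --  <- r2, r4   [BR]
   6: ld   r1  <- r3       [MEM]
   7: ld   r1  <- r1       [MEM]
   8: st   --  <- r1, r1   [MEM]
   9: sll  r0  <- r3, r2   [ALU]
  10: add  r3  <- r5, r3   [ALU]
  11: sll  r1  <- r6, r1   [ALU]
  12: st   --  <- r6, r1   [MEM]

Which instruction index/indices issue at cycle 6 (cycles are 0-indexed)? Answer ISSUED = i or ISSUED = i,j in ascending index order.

ISSUED = 10,11

t=0 i0:mul.MUL ; RAW r4
t=1 i1+i2:xor.ALU;ld.MEM ; pair
t=2 i3+i4:xor.ALU;or.ALU ; pair
t=3 i5+i6:bne.BR;ld.MEM ; pair
t=4 i7:ld.MEM ; no-port MEM/MEM
t=5 i8+i9:st.MEM;sll.ALU ; pair
t=6 i10+i11:add.ALU;sll.ALU ; pair
t=7 i12:st.MEM ; tail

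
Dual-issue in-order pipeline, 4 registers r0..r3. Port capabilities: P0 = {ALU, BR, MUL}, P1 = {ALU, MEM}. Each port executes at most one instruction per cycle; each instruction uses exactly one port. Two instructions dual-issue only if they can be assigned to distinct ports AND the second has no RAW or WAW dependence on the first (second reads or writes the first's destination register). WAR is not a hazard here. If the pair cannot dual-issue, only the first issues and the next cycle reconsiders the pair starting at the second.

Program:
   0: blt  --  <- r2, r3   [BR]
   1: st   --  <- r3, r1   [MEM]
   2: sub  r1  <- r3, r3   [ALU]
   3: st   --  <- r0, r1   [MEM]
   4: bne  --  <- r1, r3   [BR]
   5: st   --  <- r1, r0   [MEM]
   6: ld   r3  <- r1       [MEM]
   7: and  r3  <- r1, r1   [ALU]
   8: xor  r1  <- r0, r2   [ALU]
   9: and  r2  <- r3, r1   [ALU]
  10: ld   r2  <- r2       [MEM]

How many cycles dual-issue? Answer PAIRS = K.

0. blt.BR/st.MEM @i0+i1  | 2-wide
1. sub.ALU @i2  | RAW r1
2. st.MEM/bne.BR @i3+i4  | 2-wide
3. st.MEM @i5  | no-port MEM/MEM
4. ld.MEM @i6  | WAW r3
5. and.ALU/xor.ALU @i7+i8  | 2-wide
6. and.ALU @i9  | RAW+WAW r2
7. ld.MEM @i10  | tail

PAIRS = 3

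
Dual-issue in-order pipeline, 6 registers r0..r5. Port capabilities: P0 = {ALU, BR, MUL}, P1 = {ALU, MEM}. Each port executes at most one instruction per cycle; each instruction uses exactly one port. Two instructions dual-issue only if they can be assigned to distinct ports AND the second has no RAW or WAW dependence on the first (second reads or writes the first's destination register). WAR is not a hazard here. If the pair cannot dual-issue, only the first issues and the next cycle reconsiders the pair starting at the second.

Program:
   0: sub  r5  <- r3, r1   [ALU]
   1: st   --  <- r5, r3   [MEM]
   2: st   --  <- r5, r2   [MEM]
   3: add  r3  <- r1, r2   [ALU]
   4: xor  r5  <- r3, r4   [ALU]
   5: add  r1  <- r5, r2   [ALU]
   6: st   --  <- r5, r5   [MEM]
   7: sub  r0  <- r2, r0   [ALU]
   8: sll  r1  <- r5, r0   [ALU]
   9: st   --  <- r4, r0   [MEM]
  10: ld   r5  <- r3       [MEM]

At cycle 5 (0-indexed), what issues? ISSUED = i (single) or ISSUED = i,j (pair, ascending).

ISSUED = 7

[0] i0  sub  -- RAW r5
[1] i1  st  -- no-port MEM/MEM
[2] i2,i3  st;add  -- pair
[3] i4  xor  -- RAW r5
[4] i5,i6  add;st  -- pair
[5] i7  sub  -- RAW r0
[6] i8,i9  sll;st  -- pair
[7] i10  ld  -- tail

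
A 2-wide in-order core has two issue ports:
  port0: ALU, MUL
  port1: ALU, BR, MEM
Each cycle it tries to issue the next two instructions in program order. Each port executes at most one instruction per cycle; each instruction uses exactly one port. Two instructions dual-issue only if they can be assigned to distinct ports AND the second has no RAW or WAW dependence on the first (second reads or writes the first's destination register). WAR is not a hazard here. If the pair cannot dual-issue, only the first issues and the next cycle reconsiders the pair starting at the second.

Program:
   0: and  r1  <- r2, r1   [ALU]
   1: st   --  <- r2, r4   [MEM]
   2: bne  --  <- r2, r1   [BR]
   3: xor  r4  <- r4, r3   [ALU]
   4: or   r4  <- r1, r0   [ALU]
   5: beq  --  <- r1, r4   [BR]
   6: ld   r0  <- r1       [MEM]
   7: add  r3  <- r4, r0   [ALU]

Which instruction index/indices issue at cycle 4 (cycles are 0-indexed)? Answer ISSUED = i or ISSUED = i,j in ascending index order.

[0] i0,i1  and.ALU;st.MEM  -- pair
[1] i2,i3  bne.BR;xor.ALU  -- pair
[2] i4  or.ALU  -- RAW r4
[3] i5  beq.BR  -- no-port BR/MEM
[4] i6  ld.MEM  -- RAW r0
[5] i7  add.ALU  -- tail

ISSUED = 6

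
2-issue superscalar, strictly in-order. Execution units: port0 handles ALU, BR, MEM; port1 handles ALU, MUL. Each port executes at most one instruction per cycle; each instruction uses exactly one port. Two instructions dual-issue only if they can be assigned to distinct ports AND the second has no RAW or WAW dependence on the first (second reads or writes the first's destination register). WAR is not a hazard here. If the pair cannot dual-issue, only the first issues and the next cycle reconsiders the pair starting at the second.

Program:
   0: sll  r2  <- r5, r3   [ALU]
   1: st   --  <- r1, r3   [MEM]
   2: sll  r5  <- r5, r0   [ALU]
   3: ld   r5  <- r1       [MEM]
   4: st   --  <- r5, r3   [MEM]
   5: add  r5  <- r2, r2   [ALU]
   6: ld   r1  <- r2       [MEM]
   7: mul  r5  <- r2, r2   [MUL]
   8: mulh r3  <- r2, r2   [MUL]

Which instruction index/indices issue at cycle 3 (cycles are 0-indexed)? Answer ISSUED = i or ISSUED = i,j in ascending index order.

ISSUED = 4,5

  cy0 -> i0/i1 (sll.ALU/st.MEM) 2-wide
  cy1 -> i2 (sll.ALU) WAW r5
  cy2 -> i3 (ld.MEM) no-port MEM/MEM
  cy3 -> i4/i5 (st.MEM/add.ALU) 2-wide
  cy4 -> i6/i7 (ld.MEM/mul.MUL) 2-wide
  cy5 -> i8 (mulh.MUL) tail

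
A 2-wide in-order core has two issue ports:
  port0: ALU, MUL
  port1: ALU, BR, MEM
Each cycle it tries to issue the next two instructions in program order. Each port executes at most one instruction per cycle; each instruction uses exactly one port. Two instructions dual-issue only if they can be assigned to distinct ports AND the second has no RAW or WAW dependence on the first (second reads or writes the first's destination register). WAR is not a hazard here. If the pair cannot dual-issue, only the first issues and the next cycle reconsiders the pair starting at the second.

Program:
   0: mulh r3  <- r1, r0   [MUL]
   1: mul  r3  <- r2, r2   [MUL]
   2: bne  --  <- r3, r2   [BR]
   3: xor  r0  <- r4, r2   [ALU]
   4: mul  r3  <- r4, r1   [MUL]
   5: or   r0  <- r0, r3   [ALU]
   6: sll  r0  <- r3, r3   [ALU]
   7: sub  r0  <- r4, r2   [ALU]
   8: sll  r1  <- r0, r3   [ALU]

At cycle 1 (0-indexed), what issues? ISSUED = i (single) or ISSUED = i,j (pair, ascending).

ISSUED = 1

c0: i0 mulh  no-port MUL/MUL
c1: i1 mul  RAW r3
c2: i2,i3 bne xor  pair
c3: i4 mul  RAW r3
c4: i5 or  WAW r0
c5: i6 sll  WAW r0
c6: i7 sub  RAW r0
c7: i8 sll  tail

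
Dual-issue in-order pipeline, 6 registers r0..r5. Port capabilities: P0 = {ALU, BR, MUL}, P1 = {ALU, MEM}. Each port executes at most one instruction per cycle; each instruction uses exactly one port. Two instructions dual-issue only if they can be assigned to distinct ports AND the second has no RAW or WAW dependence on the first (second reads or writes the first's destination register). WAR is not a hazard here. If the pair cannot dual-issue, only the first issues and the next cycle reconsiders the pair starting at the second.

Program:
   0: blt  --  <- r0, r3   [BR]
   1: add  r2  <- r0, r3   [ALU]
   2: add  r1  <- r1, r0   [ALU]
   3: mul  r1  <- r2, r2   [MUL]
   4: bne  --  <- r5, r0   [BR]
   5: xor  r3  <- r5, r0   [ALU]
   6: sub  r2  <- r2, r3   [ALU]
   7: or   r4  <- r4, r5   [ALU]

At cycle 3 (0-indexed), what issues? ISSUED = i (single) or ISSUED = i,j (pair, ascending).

ISSUED = 4,5

c0: i0,i1 blt add  pair
c1: i2 add  WAW r1
c2: i3 mul  no-port MUL/BR
c3: i4,i5 bne xor  pair
c4: i6,i7 sub or  pair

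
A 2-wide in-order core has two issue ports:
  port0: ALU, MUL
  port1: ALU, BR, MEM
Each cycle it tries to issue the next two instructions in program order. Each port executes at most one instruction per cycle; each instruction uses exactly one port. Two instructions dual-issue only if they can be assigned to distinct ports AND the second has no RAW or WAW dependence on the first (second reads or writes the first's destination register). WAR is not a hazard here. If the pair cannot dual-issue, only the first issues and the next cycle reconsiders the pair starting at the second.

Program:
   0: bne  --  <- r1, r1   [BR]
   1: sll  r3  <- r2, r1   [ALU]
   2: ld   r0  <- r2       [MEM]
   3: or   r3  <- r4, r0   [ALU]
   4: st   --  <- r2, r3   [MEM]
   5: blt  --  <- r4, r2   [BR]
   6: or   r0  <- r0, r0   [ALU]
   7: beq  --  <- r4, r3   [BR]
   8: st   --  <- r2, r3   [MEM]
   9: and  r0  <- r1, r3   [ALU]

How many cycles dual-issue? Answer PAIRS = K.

c0: i0/i1 bne sll  2-wide
c1: i2 ld  RAW r0
c2: i3 or  RAW r3
c3: i4 st  no-port MEM/BR
c4: i5/i6 blt or  2-wide
c5: i7 beq  no-port BR/MEM
c6: i8/i9 st and  2-wide

PAIRS = 3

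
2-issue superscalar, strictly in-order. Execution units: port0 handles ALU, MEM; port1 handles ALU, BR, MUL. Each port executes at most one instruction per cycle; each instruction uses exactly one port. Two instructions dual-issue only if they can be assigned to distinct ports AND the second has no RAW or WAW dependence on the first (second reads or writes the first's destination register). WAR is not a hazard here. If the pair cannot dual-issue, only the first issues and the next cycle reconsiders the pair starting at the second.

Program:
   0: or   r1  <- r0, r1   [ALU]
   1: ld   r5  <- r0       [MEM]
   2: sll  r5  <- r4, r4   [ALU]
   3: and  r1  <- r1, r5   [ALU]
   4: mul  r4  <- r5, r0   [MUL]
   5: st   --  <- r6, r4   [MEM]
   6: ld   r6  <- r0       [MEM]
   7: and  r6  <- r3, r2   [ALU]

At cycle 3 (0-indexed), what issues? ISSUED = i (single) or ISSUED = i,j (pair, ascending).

#0 head=0: or+ld i0+i1 2-wide
#1 head=2: sll i2 RAW r5
#2 head=3: and+mul i3+i4 2-wide
#3 head=5: st i5 no-port MEM/MEM
#4 head=6: ld i6 WAW r6
#5 head=7: and i7 tail

ISSUED = 5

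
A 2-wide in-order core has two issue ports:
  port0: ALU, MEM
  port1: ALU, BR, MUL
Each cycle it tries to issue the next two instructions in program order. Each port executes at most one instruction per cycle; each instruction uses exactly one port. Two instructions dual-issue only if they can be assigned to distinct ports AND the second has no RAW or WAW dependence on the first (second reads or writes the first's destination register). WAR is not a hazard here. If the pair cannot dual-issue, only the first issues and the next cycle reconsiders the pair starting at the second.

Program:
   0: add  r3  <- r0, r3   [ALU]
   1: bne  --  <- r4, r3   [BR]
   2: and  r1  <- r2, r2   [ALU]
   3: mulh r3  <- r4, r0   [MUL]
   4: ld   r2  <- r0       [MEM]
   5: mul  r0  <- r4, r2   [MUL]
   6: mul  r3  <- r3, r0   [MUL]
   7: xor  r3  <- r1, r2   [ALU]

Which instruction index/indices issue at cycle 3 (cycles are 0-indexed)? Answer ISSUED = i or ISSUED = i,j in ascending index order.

ISSUED = 5

c0: i0 add  RAW r3
c1: i1&i2 bne/and  dual
c2: i3&i4 mulh/ld  dual
c3: i5 mul  no-port MUL/MUL
c4: i6 mul  WAW r3
c5: i7 xor  tail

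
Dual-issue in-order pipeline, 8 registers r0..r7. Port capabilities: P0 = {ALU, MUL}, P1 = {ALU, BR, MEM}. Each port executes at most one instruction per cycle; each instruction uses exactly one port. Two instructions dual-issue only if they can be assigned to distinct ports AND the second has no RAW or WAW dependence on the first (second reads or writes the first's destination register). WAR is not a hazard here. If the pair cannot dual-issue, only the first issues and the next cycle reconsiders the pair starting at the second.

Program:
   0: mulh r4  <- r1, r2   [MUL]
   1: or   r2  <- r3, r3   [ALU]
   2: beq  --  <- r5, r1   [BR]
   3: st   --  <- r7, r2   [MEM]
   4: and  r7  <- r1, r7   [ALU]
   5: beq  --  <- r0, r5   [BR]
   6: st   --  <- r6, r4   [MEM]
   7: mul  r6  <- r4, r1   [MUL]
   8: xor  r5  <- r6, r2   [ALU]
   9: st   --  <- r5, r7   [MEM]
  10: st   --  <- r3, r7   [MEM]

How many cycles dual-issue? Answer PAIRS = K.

#0 head=0: mulh or i0&i1 dual
#1 head=2: beq i2 no-port BR/MEM
#2 head=3: st and i3&i4 dual
#3 head=5: beq i5 no-port BR/MEM
#4 head=6: st mul i6&i7 dual
#5 head=8: xor i8 RAW r5
#6 head=9: st i9 no-port MEM/MEM
#7 head=10: st i10 tail

PAIRS = 3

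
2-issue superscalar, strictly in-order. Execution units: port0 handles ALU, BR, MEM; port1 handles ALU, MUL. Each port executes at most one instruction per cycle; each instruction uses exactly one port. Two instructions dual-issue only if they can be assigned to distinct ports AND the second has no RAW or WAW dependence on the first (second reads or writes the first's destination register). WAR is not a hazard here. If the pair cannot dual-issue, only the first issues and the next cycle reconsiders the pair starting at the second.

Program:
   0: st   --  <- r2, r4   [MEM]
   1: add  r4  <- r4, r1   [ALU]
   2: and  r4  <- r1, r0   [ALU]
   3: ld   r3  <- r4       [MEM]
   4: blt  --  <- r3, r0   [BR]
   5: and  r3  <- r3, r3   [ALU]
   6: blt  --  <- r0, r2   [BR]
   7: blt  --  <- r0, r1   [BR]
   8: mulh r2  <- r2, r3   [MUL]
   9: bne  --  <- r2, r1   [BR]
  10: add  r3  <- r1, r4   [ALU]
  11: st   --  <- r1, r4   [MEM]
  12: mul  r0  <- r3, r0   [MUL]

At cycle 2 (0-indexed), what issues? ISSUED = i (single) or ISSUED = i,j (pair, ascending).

ISSUED = 3

0. st.MEM;add.ALU @i0+i1  | dual
1. and.ALU @i2  | RAW r4
2. ld.MEM @i3  | no-port MEM/BR
3. blt.BR;and.ALU @i4+i5  | dual
4. blt.BR @i6  | no-port BR/BR
5. blt.BR;mulh.MUL @i7+i8  | dual
6. bne.BR;add.ALU @i9+i10  | dual
7. st.MEM;mul.MUL @i11+i12  | dual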